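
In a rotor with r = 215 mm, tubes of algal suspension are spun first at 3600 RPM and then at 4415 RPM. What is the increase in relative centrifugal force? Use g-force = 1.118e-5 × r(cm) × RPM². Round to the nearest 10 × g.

≈ 1570 ×g

r = 215 mm = 21.5 cm
RCF₁ = 1.118 × 10⁻⁵ × 21.5 × (3600)² = 1.118 × 10⁻⁵ × 21.5 × 12,960,000 ≈ 3,115.2 × g
RCF₂ = 1.118 × 10⁻⁵ × 21.5 × (4415)² = 1.118 × 10⁻⁵ × 21.5 × 19,492,225 ≈ 4,685.3 × g
Increase = 4,685.3 − 3,115.2 = 1,570.1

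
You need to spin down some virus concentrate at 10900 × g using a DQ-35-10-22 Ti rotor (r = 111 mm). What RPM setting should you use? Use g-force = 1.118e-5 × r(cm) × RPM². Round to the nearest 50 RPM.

r = 111 mm = 11.1 cm
RCF = 1.118 × 10⁻⁵ × r × N²
10,900 = 1.118 × 10⁻⁵ × 11.1 × N²
N² = 10,900 / (12.4098 × 10⁻⁵) = 87,833,809
N ≈ √87,833,809 ≈ 9,372.0

N ≈ 9350 RPM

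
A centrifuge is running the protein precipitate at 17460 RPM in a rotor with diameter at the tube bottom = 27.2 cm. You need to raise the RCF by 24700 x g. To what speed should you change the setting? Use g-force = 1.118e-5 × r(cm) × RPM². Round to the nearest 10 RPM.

N₂ ≈ 21620 RPM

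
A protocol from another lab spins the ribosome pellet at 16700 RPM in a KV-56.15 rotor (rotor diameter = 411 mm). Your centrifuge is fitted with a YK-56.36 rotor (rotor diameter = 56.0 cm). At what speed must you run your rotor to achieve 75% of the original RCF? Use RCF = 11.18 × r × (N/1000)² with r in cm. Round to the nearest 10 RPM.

≈ 12390 RPM

Original rotor: r = 411 mm / 2 = 205.5 mm = 20.55 cm
RCF_original = 11.18 × 20.55 × (16.7)² = 11.18 × 20.55 × 278.89 ≈ 64,074.7 × g
Target RCF = 0.75 × 64,074.7 ≈ 48,056 × g
Your rotor: r = 56.0 / 2 = 28 cm
48,056 = 11.18 × 28 × (N/1000)²
(N/1000)² = 48,056 / 313.04 = 153.5139
N = 1000 × √153.5139 ≈ 12,390.1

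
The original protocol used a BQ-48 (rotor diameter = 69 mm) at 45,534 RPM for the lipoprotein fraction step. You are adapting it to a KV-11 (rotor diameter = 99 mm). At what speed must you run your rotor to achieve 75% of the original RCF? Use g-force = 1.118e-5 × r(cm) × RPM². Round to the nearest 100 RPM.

Original rotor: r = 69 mm / 2 = 34.5 mm = 3.45 cm
RCF_original = 1.118 × 10⁻⁵ × 3.45 × (45534)² = 1.118 × 10⁻⁵ × 3.45 × 2,073,345,156 ≈ 79,971 × g
Target RCF = 0.75 × 79,971 ≈ 59,978.2 × g
Your rotor: r = 99 mm / 2 = 49.5 mm = 4.95 cm
59,978.2 = 1.118 × 10⁻⁵ × 4.95 × N²
N² = 59,978.2 / (5.5341 × 10⁻⁵) = 1,083,793,209
N ≈ √1,083,793,209 ≈ 32,921.0

32900 RPM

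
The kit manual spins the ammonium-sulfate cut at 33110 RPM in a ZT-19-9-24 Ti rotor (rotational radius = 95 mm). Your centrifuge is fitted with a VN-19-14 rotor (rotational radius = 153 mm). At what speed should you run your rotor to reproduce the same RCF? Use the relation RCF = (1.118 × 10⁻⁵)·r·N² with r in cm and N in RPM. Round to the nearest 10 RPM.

≈ 26090 RPM

Original rotor: r = 95 mm = 9.5 cm
RCF = 1.118 × 10⁻⁵ × r × N²
RCF_original = 1.118 × 10⁻⁵ × 9.5 × (33110)² = 1.118 × 10⁻⁵ × 9.5 × 1,096,272,100 ≈ 116,435.1 × g
Your rotor: r = 153 mm = 15.3 cm
116,435.1 = 1.118 × 10⁻⁵ × 15.3 × N²
N² = 116,435.1 / (17.1054 × 10⁻⁵) = 680,692,062
N ≈ √680,692,062 ≈ 26,090.1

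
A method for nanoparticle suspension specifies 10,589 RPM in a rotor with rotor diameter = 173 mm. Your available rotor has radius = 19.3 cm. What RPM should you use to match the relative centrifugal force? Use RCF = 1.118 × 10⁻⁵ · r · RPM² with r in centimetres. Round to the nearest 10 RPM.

≈ 7090 RPM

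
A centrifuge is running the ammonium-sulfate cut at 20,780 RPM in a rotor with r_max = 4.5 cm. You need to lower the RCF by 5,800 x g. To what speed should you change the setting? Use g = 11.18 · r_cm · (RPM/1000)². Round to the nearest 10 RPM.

N₂ ≈ 17790 RPM

Current RCF = 11.18 × 4.5 × (20.78)² = 11.18 × 4.5 × 431.8084 ≈ 21,724.3 × g
Target RCF = 21,724.3 − 5,800 = 15,924.3 × g
(N/1000)² = 15,924.3 / 50.31 = 316.5236
N = 1000 × √316.5236 ≈ 17,791.1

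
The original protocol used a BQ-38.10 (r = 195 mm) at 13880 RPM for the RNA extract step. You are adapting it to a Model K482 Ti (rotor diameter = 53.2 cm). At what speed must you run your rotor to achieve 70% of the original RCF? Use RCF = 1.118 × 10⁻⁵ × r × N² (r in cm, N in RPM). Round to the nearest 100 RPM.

≈ 9900 RPM

Original rotor: r = 195 mm = 19.5 cm
RCF_original = 1.118 × 10⁻⁵ × 19.5 × (13880)² = 1.118 × 10⁻⁵ × 19.5 × 192,654,400 ≈ 42,000.6 × g
Target RCF = 0.7 × 42,000.6 ≈ 29,400.4 × g
Your rotor: r = 53.2 / 2 = 26.6 cm
29,400.4 = 1.118 × 10⁻⁵ × 26.6 × N²
N² = 29,400.4 / (29.7388 × 10⁻⁵) = 98,862,093
N ≈ √98,862,093 ≈ 9,942.9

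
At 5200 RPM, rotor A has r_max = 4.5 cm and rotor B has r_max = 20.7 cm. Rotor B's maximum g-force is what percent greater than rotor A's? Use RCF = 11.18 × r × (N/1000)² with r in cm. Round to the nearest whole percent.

360%

At equal RPM, RCF scales linearly with r: ratio = 20.7 / 4.5 = 4.6000.
So rotor B delivers 360.0% more g-force.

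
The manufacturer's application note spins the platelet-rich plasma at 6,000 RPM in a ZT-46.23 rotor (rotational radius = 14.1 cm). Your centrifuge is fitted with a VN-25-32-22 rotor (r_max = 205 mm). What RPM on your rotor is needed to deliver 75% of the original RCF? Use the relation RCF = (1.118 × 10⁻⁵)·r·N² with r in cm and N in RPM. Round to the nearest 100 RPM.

RCF_original = 1.118 × 10⁻⁵ × 14.1 × (6000)² = 1.118 × 10⁻⁵ × 14.1 × 36,000,000 ≈ 5,675 × g
Target RCF = 0.75 × 5,675 ≈ 4,256.2 × g
Your rotor: r = 205 mm = 20.5 cm
4,256.2 = 1.118 × 10⁻⁵ × 20.5 × N²
N² = 4,256.2 / (22.919 × 10⁻⁵) = 18,570,618
N ≈ √18,570,618 ≈ 4,309.4

4300 RPM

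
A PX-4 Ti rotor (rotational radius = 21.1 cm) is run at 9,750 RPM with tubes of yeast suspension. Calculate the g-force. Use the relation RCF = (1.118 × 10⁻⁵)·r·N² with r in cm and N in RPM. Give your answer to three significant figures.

RCF = 1.118 × 10⁻⁵ × 21.1 × (9750)² = 1.118 × 10⁻⁵ × 21.1 × 95,062,500 ≈ 22,425.1 × g

≈ 22400 ×g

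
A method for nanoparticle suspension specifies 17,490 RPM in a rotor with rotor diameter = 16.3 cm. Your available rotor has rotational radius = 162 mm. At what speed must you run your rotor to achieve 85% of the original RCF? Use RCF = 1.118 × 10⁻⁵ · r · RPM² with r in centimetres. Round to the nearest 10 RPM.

11440 RPM

Original rotor: r = 16.3 / 2 = 8.15 cm
RCF_original = 1.118 × 10⁻⁵ × 8.15 × (17490)² = 1.118 × 10⁻⁵ × 8.15 × 305,900,100 ≈ 27,872.7 × g
Target RCF = 0.85 × 27,872.7 ≈ 23,691.8 × g
Your rotor: r = 162 mm = 16.2 cm
23,691.8 = 1.118 × 10⁻⁵ × 16.2 × N²
N² = 23,691.8 / (18.1116 × 10⁻⁵) = 130,810,089
N ≈ √130,810,089 ≈ 11,437.2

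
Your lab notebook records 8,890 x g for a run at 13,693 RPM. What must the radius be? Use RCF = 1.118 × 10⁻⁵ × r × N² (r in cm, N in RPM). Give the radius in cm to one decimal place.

8890 = 1.118 × 10⁻⁵ × r × (13693)²
r = 8890 / (1.118 × 10⁻⁵ × 187,498,249) = 8890 / 2096.23 ≈ 4.241 cm

≈ 4.2 cm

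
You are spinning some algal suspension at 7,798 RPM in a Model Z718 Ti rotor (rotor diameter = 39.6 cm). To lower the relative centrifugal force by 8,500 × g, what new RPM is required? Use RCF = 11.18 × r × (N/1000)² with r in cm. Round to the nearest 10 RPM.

4730 RPM

r = 39.6 / 2 = 19.8 cm
Current RCF = 11.18 × 19.8 × (7.798)² = 11.18 × 19.8 × 60.808804 ≈ 13,460.9 × g
Target RCF = 13,460.9 − 8,500 = 4,960.9 × g
(N/1000)² = 4,960.9 / 221.364 = 22.4106
N = 1000 × √22.4106 ≈ 4,734.0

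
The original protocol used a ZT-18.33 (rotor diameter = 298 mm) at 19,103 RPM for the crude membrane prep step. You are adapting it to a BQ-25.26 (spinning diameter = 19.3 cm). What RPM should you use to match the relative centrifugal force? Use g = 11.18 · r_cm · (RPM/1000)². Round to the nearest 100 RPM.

≈ 23700 RPM

Original rotor: r = 298 mm / 2 = 149 mm = 14.9 cm
RCF = 11.18 × r × (N/1000)²
RCF_original = 11.18 × 14.9 × (19.103)² = 11.18 × 14.9 × 364.924609 ≈ 60,789.9 × g
Your rotor: r = 19.3 / 2 = 9.65 cm
60,789.9 = 11.18 × 9.65 × (N/1000)²
(N/1000)² = 60,789.9 / 107.887 = 563.459
N = 1000 × √563.459 ≈ 23,737.3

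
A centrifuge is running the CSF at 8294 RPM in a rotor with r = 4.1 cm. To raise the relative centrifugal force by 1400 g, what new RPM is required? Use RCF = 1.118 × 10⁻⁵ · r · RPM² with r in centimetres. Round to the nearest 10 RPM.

≈ 9970 RPM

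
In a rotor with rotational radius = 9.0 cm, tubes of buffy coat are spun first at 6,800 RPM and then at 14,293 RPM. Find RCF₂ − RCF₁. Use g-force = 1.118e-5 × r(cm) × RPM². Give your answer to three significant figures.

RCF₁ = 1.118 × 10⁻⁵ × 9 × (6800)² = 1.118 × 10⁻⁵ × 9 × 46,240,000 ≈ 4,652.7 × g
RCF₂ = 1.118 × 10⁻⁵ × 9 × (14293)² = 1.118 × 10⁻⁵ × 9 × 204,289,849 ≈ 20,555.6 × g
Increase = 20,555.6 − 4,652.7 = 15,902.9

15900 × g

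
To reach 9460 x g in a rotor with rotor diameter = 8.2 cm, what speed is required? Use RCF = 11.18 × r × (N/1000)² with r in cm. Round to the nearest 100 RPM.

r = 8.2 / 2 = 4.1 cm
RCF = 11.18 × r × (N/1000)²
9,460 = 11.18 × 4.1 × (N/1000)²
(N/1000)² = 9,460 / 45.838 = 206.379
N = 1000 × √206.379 ≈ 14,365.9

14400 RPM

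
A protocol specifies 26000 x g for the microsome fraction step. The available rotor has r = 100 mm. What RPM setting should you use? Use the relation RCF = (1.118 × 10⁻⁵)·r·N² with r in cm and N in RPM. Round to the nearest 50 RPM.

N ≈ 15250 RPM

r = 100 mm = 10.0 cm
RCF = 1.118 × 10⁻⁵ × r × N²
26,000 = 1.118 × 10⁻⁵ × 10 × N²
N² = 26,000 / (11.18 × 10⁻⁵) = 232,558,140
N ≈ √232,558,140 ≈ 15,249.9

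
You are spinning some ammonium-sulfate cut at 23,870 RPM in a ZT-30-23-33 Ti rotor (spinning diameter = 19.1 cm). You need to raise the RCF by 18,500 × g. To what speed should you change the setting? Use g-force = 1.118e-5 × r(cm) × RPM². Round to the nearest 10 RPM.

r = 19.1 / 2 = 9.55 cm
Current RCF = 1.118 × 10⁻⁵ × 9.55 × (23870)² = 1.118 × 10⁻⁵ × 9.55 × 569,776,900 ≈ 60,834.5 × g
Target RCF = 60,834.5 + 18,500 = 79,334.5 × g
N² = 79,334.5 / (10.6769 × 10⁻⁵) = 743,048,076
N ≈ √743,048,076 ≈ 27,258.9

N₂ ≈ 27260 RPM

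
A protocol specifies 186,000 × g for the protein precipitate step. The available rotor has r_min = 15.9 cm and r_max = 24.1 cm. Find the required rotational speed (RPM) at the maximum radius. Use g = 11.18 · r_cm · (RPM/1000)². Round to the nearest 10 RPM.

≈ 26270 RPM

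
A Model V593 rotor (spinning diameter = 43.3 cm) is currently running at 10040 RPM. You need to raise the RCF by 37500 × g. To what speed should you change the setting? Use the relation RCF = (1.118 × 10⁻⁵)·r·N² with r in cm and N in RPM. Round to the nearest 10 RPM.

≈ 15990 RPM

r = 43.3 / 2 = 21.65 cm
Current RCF = 1.118 × 10⁻⁵ × 21.65 × (10040)² = 1.118 × 10⁻⁵ × 21.65 × 100,801,600 ≈ 24,398.7 × g
Target RCF = 24,398.7 + 37,500 = 61,898.7 × g
N² = 61,898.7 / (24.2047 × 10⁻⁵) = 255,730,085
N ≈ √255,730,085 ≈ 15,991.6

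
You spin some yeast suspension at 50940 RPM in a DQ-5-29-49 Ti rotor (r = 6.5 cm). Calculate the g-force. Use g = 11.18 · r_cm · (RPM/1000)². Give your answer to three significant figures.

≈ 189000 g

RCF = 11.18 × 6.5 × (50.94)² = 11.18 × 6.5 × 2,594.8836 ≈ 188,570.2 × g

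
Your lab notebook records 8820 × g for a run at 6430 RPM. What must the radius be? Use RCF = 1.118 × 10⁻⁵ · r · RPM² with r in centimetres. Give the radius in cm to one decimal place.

RCF = 1.118 × 10⁻⁵ × r × N²
8820 = 1.118 × 10⁻⁵ × r × (6430)²
r = 8820 / (1.118 × 10⁻⁵ × 41,344,900) = 8820 / 462.236 ≈ 19.081 cm

≈ 19.1 cm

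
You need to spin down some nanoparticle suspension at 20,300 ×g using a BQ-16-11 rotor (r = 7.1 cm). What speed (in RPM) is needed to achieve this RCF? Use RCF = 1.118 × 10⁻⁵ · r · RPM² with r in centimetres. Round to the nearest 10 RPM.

15990 RPM

20,300 = 1.118 × 10⁻⁵ × 7.1 × N²
N² = 20,300 / (7.9378 × 10⁻⁵) = 255,738,366
N ≈ √255,738,366 ≈ 15,991.8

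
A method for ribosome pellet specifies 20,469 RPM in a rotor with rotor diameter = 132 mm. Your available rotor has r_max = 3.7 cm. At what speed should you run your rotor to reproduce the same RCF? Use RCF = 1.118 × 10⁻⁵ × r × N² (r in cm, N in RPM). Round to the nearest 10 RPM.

≈ 27340 RPM

Original rotor: r = 132 mm / 2 = 66 mm = 6.6 cm
RCF_original = 1.118 × 10⁻⁵ × 6.6 × (20469)² = 1.118 × 10⁻⁵ × 6.6 × 418,979,961 ≈ 30,915.7 × g
30,915.7 = 1.118 × 10⁻⁵ × 3.7 × N²
N² = 30,915.7 / (4.1366 × 10⁻⁵) = 747,369,821
N ≈ √747,369,821 ≈ 27,338.1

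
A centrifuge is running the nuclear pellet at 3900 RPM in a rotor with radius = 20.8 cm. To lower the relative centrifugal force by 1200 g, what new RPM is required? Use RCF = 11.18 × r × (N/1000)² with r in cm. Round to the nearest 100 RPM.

Current RCF = 11.18 × 20.8 × (3.9)² = 11.18 × 20.8 × 15.21 ≈ 3,537 × g
Target RCF = 3,537 − 1,200 = 2,337 × g
(N/1000)² = 2,337 / 232.544 = 10.04971
N = 1000 × √10.04971 ≈ 3,170.1

3200 RPM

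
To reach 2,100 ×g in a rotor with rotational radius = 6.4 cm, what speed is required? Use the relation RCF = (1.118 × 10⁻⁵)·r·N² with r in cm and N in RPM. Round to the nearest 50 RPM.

≈ 5400 RPM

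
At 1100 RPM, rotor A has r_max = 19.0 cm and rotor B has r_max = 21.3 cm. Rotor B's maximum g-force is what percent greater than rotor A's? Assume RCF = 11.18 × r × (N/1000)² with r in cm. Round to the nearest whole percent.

12%

At equal RPM, RCF scales linearly with r: ratio = 21.3 / 19.0 = 1.1211.
So rotor B delivers 12.1% more g-force.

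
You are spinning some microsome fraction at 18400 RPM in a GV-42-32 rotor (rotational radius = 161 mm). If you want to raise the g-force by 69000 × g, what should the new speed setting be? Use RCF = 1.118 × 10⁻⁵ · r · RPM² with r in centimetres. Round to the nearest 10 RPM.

26870 RPM

r = 161 mm = 16.1 cm
Current RCF = 1.118 × 10⁻⁵ × 16.1 × (18400)² = 1.118 × 10⁻⁵ × 16.1 × 338,560,000 ≈ 60,940.1 × g
Target RCF = 60,940.1 + 69,000 = 129,940.1 × g
N² = 129,940.1 / (17.9998 × 10⁻⁵) = 721,897,466
N ≈ √721,897,466 ≈ 26,868.1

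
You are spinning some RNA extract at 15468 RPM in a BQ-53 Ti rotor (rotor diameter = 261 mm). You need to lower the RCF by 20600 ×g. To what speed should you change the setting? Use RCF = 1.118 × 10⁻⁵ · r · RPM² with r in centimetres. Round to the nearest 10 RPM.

≈ 9900 RPM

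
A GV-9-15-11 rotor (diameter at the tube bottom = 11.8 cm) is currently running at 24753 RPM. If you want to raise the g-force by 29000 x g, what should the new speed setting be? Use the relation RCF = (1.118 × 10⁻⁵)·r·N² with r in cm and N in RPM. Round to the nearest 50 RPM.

≈ 32450 RPM

r = 11.8 / 2 = 5.9 cm
Current RCF = 1.118 × 10⁻⁵ × 5.9 × (24753)² = 1.118 × 10⁻⁵ × 5.9 × 612,711,009 ≈ 40,415.6 × g
Target RCF = 40,415.6 + 29,000 = 69,415.6 × g
N² = 69,415.6 / (6.5962 × 10⁻⁵) = 1,052,357,418
N ≈ √1,052,357,418 ≈ 32,440.1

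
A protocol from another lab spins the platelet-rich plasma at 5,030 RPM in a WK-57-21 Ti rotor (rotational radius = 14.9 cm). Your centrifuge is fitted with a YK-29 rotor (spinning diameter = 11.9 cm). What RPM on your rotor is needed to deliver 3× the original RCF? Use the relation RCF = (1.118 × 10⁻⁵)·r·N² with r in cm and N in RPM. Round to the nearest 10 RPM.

RCF_original = 1.118 × 10⁻⁵ × 14.9 × (5030)² = 1.118 × 10⁻⁵ × 14.9 × 25,300,900 ≈ 4,214.7 × g
Target RCF = 3 × 4,214.7 ≈ 12,644.1 × g
Your rotor: r = 11.9 / 2 = 5.95 cm
12,644.1 = 1.118 × 10⁻⁵ × 5.95 × N²
N² = 12,644.1 / (6.6521 × 10⁻⁵) = 190,076,818
N ≈ √190,076,818 ≈ 13,786.8

13790 RPM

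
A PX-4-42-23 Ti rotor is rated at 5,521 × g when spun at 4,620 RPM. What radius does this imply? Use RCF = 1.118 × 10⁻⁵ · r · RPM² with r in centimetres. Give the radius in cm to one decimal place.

r ≈ 23.1 cm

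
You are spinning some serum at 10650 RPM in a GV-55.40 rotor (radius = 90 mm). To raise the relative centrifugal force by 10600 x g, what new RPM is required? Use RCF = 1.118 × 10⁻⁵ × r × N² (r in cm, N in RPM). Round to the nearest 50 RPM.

14800 RPM

r = 90 mm = 9.0 cm
Current RCF = 1.118 × 10⁻⁵ × 9 × (10650)² = 1.118 × 10⁻⁵ × 9 × 113,422,500 ≈ 11,412.6 × g
Target RCF = 11,412.6 + 10,600 = 22,012.6 × g
N² = 22,012.6 / (10.062 × 10⁻⁵) = 218,769,628
N ≈ √218,769,628 ≈ 14,790.9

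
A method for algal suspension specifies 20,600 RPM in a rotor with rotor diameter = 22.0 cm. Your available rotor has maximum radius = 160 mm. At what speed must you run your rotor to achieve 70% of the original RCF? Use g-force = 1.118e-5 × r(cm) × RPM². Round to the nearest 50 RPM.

≈ 14300 RPM

Original rotor: r = 22.0 / 2 = 11 cm
RCF_original = 1.118 × 10⁻⁵ × 11 × (20600)² = 1.118 × 10⁻⁵ × 11 × 424,360,000 ≈ 52,187.8 × g
Target RCF = 0.7 × 52,187.8 ≈ 36,531.5 × g
Your rotor: r = 160 mm = 16.0 cm
36,531.5 = 1.118 × 10⁻⁵ × 16 × N²
N² = 36,531.5 / (17.888 × 10⁻⁵) = 204,223,502
N ≈ √204,223,502 ≈ 14,290.7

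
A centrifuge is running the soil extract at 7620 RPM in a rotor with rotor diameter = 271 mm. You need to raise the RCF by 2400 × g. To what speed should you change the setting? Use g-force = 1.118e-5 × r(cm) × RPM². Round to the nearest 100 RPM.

N₂ ≈ 8600 RPM

r = 271 mm / 2 = 135.5 mm = 13.55 cm
Current RCF = 1.118 × 10⁻⁵ × 13.55 × (7620)² = 1.118 × 10⁻⁵ × 13.55 × 58,064,400 ≈ 8,796.1 × g
Target RCF = 8,796.1 + 2,400 = 11,196.1 × g
N² = 11,196.1 / (15.1489 × 10⁻⁵) = 73,907,016
N ≈ √73,907,016 ≈ 8,596.9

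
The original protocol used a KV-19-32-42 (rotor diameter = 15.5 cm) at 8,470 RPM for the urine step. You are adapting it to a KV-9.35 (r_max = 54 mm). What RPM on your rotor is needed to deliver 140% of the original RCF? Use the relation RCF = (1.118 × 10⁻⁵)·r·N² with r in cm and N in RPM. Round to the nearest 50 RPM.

Original rotor: r = 15.5 / 2 = 7.75 cm
RCF = 1.118 × 10⁻⁵ × r × N²
RCF_original = 1.118 × 10⁻⁵ × 7.75 × (8470)² = 1.118 × 10⁻⁵ × 7.75 × 71,740,900 ≈ 6,216 × g
Target RCF = 1.4 × 6,216 ≈ 8,702.4 × g
Your rotor: r = 54 mm = 5.4 cm
8,702.4 = 1.118 × 10⁻⁵ × 5.4 × N²
N² = 8,702.4 / (6.0372 × 10⁻⁵) = 144,146,293
N ≈ √144,146,293 ≈ 12,006.1

12000 RPM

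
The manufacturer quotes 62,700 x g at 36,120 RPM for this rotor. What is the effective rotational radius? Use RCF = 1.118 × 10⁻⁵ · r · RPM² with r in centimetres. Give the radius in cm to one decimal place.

≈ 4.3 cm

RCF = 1.118 × 10⁻⁵ × r × N²
62700 = 1.118 × 10⁻⁵ × r × (36120)²
r = 62700 / (1.118 × 10⁻⁵ × 1,304,654,400) = 62700 / 14586.04 ≈ 4.299 cm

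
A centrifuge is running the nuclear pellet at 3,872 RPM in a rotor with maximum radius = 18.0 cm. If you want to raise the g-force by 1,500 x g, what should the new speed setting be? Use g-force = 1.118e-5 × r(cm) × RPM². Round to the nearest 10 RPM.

4740 RPM

Current RCF = 1.118 × 10⁻⁵ × 18 × (3872)² = 1.118 × 10⁻⁵ × 18 × 14,992,384 ≈ 3,017.1 × g
Target RCF = 3,017.1 + 1,500 = 4,517.1 × g
N² = 4,517.1 / (20.124 × 10⁻⁵) = 22,446,333
N ≈ √22,446,333 ≈ 4,737.8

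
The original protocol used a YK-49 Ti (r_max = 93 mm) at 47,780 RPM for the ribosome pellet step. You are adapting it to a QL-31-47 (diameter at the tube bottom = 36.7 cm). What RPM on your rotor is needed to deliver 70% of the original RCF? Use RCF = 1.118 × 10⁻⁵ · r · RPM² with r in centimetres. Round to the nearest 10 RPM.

≈ 28460 RPM

Original rotor: r = 93 mm = 9.3 cm
RCF = 1.118 × 10⁻⁵ × r × N²
RCF_original = 1.118 × 10⁻⁵ × 9.3 × (47780)² = 1.118 × 10⁻⁵ × 9.3 × 2,282,928,400 ≈ 237,365.2 × g
Target RCF = 0.7 × 237,365.2 ≈ 166,155.6 × g
Your rotor: r = 36.7 / 2 = 18.35 cm
166,155.6 = 1.118 × 10⁻⁵ × 18.35 × N²
N² = 166,155.6 / (20.5153 × 10⁻⁵) = 809,910,652
N ≈ √809,910,652 ≈ 28,458.9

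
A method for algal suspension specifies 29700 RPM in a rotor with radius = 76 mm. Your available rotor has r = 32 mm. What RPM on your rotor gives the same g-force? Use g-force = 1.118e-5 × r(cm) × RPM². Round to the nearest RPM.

45771 RPM

Original rotor: r = 76 mm = 7.6 cm
RCF = 1.118 × 10⁻⁵ × r × N²
RCF_original = 1.118 × 10⁻⁵ × 7.6 × (29700)² = 1.118 × 10⁻⁵ × 7.6 × 882,090,000 ≈ 74,949.4 × g
Your rotor: r = 32 mm = 3.2 cm
74,949.4 = 1.118 × 10⁻⁵ × 3.2 × N²
N² = 74,949.4 / (3.5776 × 10⁻⁵) = 2,094,963,104
N ≈ √2,094,963,104 ≈ 45,770.8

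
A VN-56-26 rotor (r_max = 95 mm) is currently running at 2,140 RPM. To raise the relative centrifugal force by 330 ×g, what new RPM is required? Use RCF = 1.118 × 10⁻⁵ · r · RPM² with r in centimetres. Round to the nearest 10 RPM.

r = 95 mm = 9.5 cm
Current RCF = 1.118 × 10⁻⁵ × 9.5 × (2140)² = 1.118 × 10⁻⁵ × 9.5 × 4,579,600 ≈ 486.4 × g
Target RCF = 486.4 + 330 = 816.4 × g
N² = 816.4 / (10.621 × 10⁻⁵) = 7,686,659
N ≈ √7,686,659 ≈ 2,772.5

≈ 2770 RPM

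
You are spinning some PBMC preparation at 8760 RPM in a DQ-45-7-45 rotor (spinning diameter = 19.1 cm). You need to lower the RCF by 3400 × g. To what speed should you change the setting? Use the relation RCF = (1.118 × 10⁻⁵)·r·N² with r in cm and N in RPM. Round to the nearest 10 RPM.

N₂ ≈ 6700 RPM

r = 19.1 / 2 = 9.55 cm
Current RCF = 1.118 × 10⁻⁵ × 9.55 × (8760)² = 1.118 × 10⁻⁵ × 9.55 × 76,737,600 ≈ 8,193.2 × g
Target RCF = 8,193.2 − 3,400 = 4,793.2 × g
N² = 4,793.2 / (10.6769 × 10⁻⁵) = 44,893,181
N ≈ √44,893,181 ≈ 6,700.2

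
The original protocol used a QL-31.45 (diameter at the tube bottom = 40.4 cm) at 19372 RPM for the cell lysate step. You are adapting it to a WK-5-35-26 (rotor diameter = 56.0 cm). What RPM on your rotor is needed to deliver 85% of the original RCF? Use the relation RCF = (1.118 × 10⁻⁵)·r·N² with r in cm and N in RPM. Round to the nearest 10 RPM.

Original rotor: r = 40.4 / 2 = 20.2 cm
RCF_original = 1.118 × 10⁻⁵ × 20.2 × (19372)² = 1.118 × 10⁻⁵ × 20.2 × 375,274,384 ≈ 84,750.5 × g
Target RCF = 0.85 × 84,750.5 ≈ 72,037.9 × g
Your rotor: r = 56.0 / 2 = 28 cm
72,037.9 = 1.118 × 10⁻⁵ × 28 × N²
N² = 72,037.9 / (31.304 × 10⁻⁵) = 230,123,626
N ≈ √230,123,626 ≈ 15,169.8

≈ 15170 RPM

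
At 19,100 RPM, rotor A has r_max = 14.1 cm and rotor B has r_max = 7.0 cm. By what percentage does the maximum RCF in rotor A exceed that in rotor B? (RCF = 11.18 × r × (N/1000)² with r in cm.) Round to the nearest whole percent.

At equal RPM, RCF scales linearly with r: ratio = 14.1 / 7.0 = 2.0143.
So rotor A delivers 101.4% more g-force.

101%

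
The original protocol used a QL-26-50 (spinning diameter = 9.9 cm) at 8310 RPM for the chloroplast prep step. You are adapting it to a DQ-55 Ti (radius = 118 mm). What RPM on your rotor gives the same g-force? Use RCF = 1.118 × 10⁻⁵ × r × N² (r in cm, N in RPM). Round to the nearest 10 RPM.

≈ 5380 RPM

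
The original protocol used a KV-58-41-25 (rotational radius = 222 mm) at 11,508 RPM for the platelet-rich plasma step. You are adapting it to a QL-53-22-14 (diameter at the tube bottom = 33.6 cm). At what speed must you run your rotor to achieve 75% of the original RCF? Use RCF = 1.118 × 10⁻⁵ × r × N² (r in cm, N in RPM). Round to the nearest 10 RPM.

Original rotor: r = 222 mm = 22.2 cm
RCF_original = 1.118 × 10⁻⁵ × 22.2 × (11508)² = 1.118 × 10⁻⁵ × 22.2 × 132,434,064 ≈ 32,869.6 × g
Target RCF = 0.75 × 32,869.6 ≈ 24,652.2 × g
Your rotor: r = 33.6 / 2 = 16.8 cm
24,652.2 = 1.118 × 10⁻⁵ × 16.8 × N²
N² = 24,652.2 / (18.7824 × 10⁻⁵) = 131,251,597
N ≈ √131,251,597 ≈ 11,456.5

≈ 11460 RPM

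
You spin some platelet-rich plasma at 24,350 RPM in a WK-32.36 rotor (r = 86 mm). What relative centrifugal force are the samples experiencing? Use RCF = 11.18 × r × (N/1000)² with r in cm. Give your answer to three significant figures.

r = 86 mm = 8.6 cm
RCF = 11.18 × 8.6 × (24.35)² = 11.18 × 8.6 × 592.9225 ≈ 57,008.3 × g

57000 ×g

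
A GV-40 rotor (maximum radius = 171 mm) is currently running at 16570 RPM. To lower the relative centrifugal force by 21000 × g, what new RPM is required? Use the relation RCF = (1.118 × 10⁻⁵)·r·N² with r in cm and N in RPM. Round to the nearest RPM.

r = 171 mm = 17.1 cm
Current RCF = 1.118 × 10⁻⁵ × 17.1 × (16570)² = 1.118 × 10⁻⁵ × 17.1 × 274,564,900 ≈ 52,490.8 × g
Target RCF = 52,490.8 − 21,000 = 31,490.8 × g
N² = 31,490.8 / (19.1178 × 10⁻⁵) = 164,719,790
N ≈ √164,719,790 ≈ 12,834.3

N₂ ≈ 12834 RPM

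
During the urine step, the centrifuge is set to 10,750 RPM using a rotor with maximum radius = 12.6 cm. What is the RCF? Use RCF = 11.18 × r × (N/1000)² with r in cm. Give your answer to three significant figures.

RCF ≈ 16300 × g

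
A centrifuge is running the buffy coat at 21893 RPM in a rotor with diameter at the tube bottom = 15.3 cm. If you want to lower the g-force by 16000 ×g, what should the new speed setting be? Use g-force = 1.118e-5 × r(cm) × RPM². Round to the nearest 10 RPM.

r = 15.3 / 2 = 7.65 cm
Current RCF = 1.118 × 10⁻⁵ × 7.65 × (21893)² = 1.118 × 10⁻⁵ × 7.65 × 479,303,449 ≈ 40,993.4 × g
Target RCF = 40,993.4 − 16,000 = 24,993.4 × g
N² = 24,993.4 / (8.5527 × 10⁻⁵) = 292,228,185
N ≈ √292,228,185 ≈ 17,094.7

17090 RPM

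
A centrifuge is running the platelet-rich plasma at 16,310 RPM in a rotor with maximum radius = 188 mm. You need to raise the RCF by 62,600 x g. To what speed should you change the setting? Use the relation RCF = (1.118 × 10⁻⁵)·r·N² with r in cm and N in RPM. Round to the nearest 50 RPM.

r = 188 mm = 18.8 cm
Current RCF = 1.118 × 10⁻⁵ × 18.8 × (16310)² = 1.118 × 10⁻⁵ × 18.8 × 266,016,100 ≈ 55,912.3 × g
Target RCF = 55,912.3 + 62,600 = 118,512.3 × g
N² = 118,512.3 / (21.0184 × 10⁻⁵) = 563,850,245
N ≈ √563,850,245 ≈ 23,745.5

≈ 23750 RPM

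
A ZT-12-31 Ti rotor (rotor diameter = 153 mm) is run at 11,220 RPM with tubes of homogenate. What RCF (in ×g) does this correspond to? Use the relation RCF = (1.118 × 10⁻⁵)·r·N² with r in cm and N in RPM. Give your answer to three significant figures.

r = 153 mm / 2 = 76.5 mm = 7.65 cm
RCF = 1.118 × 10⁻⁵ × 7.65 × (11220)² = 1.118 × 10⁻⁵ × 7.65 × 125,888,400 ≈ 10,766.9 × g

≈ 10800 ×g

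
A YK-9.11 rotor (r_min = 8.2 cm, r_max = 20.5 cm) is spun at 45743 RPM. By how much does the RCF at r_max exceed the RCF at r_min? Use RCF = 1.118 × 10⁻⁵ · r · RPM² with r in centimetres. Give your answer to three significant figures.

RCF_max = 1.118 × 10⁻⁵ × 20.5 × (45743)² = 1.118 × 10⁻⁵ × 20.5 × 2,092,422,049 ≈ 479,562.2 × g
RCF_min = 1.118 × 10⁻⁵ × 8.2 × (45743)² = 1.118 × 10⁻⁵ × 8.2 × 2,092,422,049 ≈ 191,824.9 × g
ΔRCF = 479,562.2 − 191,824.9 = 287,737.3

≈ 288000 ×g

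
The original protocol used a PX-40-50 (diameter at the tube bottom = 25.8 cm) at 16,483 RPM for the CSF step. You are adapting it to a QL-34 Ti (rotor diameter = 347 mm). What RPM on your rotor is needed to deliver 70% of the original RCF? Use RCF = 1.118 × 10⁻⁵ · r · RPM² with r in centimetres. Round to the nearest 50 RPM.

11900 RPM

Original rotor: r = 25.8 / 2 = 12.9 cm
RCF_original = 1.118 × 10⁻⁵ × 12.9 × (16483)² = 1.118 × 10⁻⁵ × 12.9 × 271,689,289 ≈ 39,183.6 × g
Target RCF = 0.7 × 39,183.6 ≈ 27,428.5 × g
Your rotor: r = 347 mm / 2 = 173.5 mm = 17.35 cm
27,428.5 = 1.118 × 10⁻⁵ × 17.35 × N²
N² = 27,428.5 / (19.3973 × 10⁻⁵) = 141,403,701
N ≈ √141,403,701 ≈ 11,891.3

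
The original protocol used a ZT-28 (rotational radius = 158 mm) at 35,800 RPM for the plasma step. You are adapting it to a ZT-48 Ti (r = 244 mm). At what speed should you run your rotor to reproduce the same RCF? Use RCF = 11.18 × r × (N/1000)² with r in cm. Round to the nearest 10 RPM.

≈ 28810 RPM

Original rotor: r = 158 mm = 15.8 cm
RCF = 11.18 × r × (N/1000)²
RCF_original = 11.18 × 15.8 × (35.8)² = 11.18 × 15.8 × 1,281.64 ≈ 226,394 × g
Your rotor: r = 244 mm = 24.4 cm
226,394 = 11.18 × 24.4 × (N/1000)²
(N/1000)² = 226,394 / 272.792 = 829.9144
N = 1000 × √829.9144 ≈ 28,808.2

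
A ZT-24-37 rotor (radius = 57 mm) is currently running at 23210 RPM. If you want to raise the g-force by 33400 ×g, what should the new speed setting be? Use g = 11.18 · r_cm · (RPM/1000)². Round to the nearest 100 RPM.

32600 RPM

r = 57 mm = 5.7 cm
Current RCF = 11.18 × 5.7 × (23.21)² = 11.18 × 5.7 × 538.7041 ≈ 34,329.5 × g
Target RCF = 34,329.5 + 33,400 = 67,729.5 × g
(N/1000)² = 67,729.5 / 63.726 = 1062.824
N = 1000 × √1062.824 ≈ 32,601.0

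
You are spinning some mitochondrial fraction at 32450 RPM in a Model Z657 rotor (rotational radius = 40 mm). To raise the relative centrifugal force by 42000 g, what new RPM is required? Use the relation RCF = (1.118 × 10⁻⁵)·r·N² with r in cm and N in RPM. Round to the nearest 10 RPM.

r = 40 mm = 4.0 cm
Current RCF = 1.118 × 10⁻⁵ × 4 × (32450)² = 1.118 × 10⁻⁵ × 4 × 1,053,002,500 ≈ 47,090.3 × g
Target RCF = 47,090.3 + 42,000 = 89,090.3 × g
N² = 89,090.3 / (4.472 × 10⁻⁵) = 1,992,180,233
N ≈ √1,992,180,233 ≈ 44,633.8

N₂ ≈ 44630 RPM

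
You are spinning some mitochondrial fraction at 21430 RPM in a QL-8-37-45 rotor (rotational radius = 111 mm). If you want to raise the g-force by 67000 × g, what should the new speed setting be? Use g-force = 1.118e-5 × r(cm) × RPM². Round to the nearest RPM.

31609 RPM

r = 111 mm = 11.1 cm
Current RCF = 1.118 × 10⁻⁵ × 11.1 × (21430)² = 1.118 × 10⁻⁵ × 11.1 × 459,244,900 ≈ 56,991.4 × g
Target RCF = 56,991.4 + 67,000 = 123,991.4 × g
N² = 123,991.4 / (12.4098 × 10⁻⁵) = 999,141,001
N ≈ √999,141,001 ≈ 31,609.2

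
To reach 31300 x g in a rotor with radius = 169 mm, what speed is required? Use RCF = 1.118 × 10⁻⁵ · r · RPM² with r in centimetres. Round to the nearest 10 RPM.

≈ 12870 RPM

r = 169 mm = 16.9 cm
RCF = 1.118 × 10⁻⁵ × r × N²
31,300 = 1.118 × 10⁻⁵ × 16.9 × N²
N² = 31,300 / (18.8942 × 10⁻⁵) = 165,659,303
N ≈ √165,659,303 ≈ 12,870.9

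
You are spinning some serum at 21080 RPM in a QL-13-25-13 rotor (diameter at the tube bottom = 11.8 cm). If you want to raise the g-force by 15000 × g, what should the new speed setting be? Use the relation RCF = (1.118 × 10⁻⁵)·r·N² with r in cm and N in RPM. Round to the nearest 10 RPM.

25920 RPM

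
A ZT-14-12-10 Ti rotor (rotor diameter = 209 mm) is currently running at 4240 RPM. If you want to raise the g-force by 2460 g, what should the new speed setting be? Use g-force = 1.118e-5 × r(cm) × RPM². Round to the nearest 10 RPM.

N₂ ≈ 6250 RPM

r = 209 mm / 2 = 104.5 mm = 10.45 cm
Current RCF = 1.118 × 10⁻⁵ × 10.45 × (4240)² = 1.118 × 10⁻⁵ × 10.45 × 17,977,600 ≈ 2,100.3 × g
Target RCF = 2,100.3 + 2,460 = 4,560.3 × g
N² = 4,560.3 / (11.6831 × 10⁻⁵) = 39,033,305
N ≈ √39,033,305 ≈ 6,247.7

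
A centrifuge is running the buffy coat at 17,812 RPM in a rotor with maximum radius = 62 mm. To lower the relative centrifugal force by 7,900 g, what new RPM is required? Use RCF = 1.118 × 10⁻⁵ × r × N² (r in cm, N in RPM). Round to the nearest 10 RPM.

14260 RPM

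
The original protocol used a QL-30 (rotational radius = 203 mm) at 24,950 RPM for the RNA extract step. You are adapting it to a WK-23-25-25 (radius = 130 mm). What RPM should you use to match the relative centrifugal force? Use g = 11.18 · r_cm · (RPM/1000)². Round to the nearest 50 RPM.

≈ 31200 RPM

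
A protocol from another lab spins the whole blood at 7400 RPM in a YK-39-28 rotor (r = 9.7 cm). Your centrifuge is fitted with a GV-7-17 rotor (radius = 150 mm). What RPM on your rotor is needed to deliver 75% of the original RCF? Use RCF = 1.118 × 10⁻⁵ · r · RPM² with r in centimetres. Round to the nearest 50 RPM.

RCF_original = 1.118 × 10⁻⁵ × 9.7 × (7400)² = 1.118 × 10⁻⁵ × 9.7 × 54,760,000 ≈ 5,938.5 × g
Target RCF = 0.75 × 5,938.5 ≈ 4,453.9 × g
Your rotor: r = 150 mm = 15.0 cm
4,453.9 = 1.118 × 10⁻⁵ × 15 × N²
N² = 4,453.9 / (16.77 × 10⁻⁵) = 26,558,736
N ≈ √26,558,736 ≈ 5,153.5

5150 RPM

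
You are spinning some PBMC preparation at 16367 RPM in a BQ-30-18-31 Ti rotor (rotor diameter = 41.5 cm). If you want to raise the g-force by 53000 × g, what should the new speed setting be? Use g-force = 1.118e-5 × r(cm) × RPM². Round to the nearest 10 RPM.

r = 41.5 / 2 = 20.75 cm
Current RCF = 1.118 × 10⁻⁵ × 20.75 × (16367)² = 1.118 × 10⁻⁵ × 20.75 × 267,878,689 ≈ 62,143.8 × g
Target RCF = 62,143.8 + 53,000 = 115,143.8 × g
N² = 115,143.8 / (23.1985 × 10⁻⁵) = 496,341,574
N ≈ √496,341,574 ≈ 22,278.7

N₂ ≈ 22280 RPM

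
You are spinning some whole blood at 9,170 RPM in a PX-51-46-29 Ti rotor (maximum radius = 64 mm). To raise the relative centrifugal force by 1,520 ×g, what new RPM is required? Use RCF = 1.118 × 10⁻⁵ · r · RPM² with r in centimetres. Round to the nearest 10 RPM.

10260 RPM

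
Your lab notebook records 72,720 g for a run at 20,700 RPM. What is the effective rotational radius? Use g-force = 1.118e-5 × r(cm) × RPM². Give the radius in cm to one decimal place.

r ≈ 15.2 cm

72720 = 1.118 × 10⁻⁵ × r × (20700)²
r = 72720 / (1.118 × 10⁻⁵ × 428,490,000) = 72720 / 4790.518 ≈ 15.180 cm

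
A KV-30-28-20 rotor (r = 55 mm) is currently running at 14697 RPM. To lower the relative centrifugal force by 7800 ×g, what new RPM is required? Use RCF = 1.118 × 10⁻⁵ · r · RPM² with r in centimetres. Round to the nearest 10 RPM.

9440 RPM

r = 55 mm = 5.5 cm
Current RCF = 1.118 × 10⁻⁵ × 5.5 × (14697)² = 1.118 × 10⁻⁵ × 5.5 × 216,001,809 ≈ 13,282 × g
Target RCF = 13,282 − 7,800 = 5,482 × g
N² = 5,482 / (6.149 × 10⁻⁵) = 89,152,708
N ≈ √89,152,708 ≈ 9,442.1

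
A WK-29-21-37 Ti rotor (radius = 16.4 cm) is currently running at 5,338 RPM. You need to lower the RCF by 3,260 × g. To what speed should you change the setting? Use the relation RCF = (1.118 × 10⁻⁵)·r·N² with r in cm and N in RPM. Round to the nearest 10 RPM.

Current RCF = 1.118 × 10⁻⁵ × 16.4 × (5338)² = 1.118 × 10⁻⁵ × 16.4 × 28,494,244 ≈ 5,224.5 × g
Target RCF = 5,224.5 − 3,260 = 1,964.5 × g
N² = 1,964.5 / (18.3352 × 10⁻⁵) = 10,714,364
N ≈ √10,714,364 ≈ 3,273.3

3270 RPM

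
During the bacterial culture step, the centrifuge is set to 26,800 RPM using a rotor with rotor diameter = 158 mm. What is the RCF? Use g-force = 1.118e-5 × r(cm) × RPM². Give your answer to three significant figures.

r = 158 mm / 2 = 79 mm = 7.9 cm
RCF = 1.118 × 10⁻⁵ × 7.9 × (26800)² = 1.118 × 10⁻⁵ × 7.9 × 718,240,000 ≈ 63,436.4 × g

≈ 63400 x g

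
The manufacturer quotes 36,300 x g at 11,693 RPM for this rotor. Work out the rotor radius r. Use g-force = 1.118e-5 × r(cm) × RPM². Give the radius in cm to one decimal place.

≈ 23.7 cm

36300 = 1.118 × 10⁻⁵ × r × (11693)²
r = 36300 / (1.118 × 10⁻⁵ × 136,726,249) = 36300 / 1528.599 ≈ 23.747 cm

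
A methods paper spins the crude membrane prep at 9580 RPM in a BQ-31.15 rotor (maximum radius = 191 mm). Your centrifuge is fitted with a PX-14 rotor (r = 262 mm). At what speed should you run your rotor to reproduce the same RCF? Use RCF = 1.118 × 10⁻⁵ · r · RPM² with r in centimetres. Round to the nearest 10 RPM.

Original rotor: r = 191 mm = 19.1 cm
RCF = 1.118 × 10⁻⁵ × r × N²
RCF_original = 1.118 × 10⁻⁵ × 19.1 × (9580)² = 1.118 × 10⁻⁵ × 19.1 × 91,776,400 ≈ 19,597.7 × g
Your rotor: r = 262 mm = 26.2 cm
19,597.7 = 1.118 × 10⁻⁵ × 26.2 × N²
N² = 19,597.7 / (29.2916 × 10⁻⁵) = 66,905,529
N ≈ √66,905,529 ≈ 8,179.6

≈ 8180 RPM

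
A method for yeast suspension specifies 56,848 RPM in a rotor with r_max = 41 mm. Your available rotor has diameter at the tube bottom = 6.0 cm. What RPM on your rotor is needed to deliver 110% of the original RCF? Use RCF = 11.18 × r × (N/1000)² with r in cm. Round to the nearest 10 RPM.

Original rotor: r = 41 mm = 4.1 cm
RCF_original = 11.18 × 4.1 × (56.848)² = 11.18 × 4.1 × 3,231.695104 ≈ 148,134.4 × g
Target RCF = 1.1 × 148,134.4 ≈ 162,947.8 × g
Your rotor: r = 6.0 / 2 = 3 cm
162,947.8 = 11.18 × 3 × (N/1000)²
(N/1000)² = 162,947.8 / 33.54 = 4858.312
N = 1000 × √4858.312 ≈ 69,701.6

69700 RPM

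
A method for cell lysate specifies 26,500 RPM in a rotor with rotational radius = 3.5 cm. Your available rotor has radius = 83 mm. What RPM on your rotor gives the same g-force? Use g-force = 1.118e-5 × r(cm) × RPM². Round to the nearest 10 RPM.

17210 RPM

RCF_original = 1.118 × 10⁻⁵ × 3.5 × (26500)² = 1.118 × 10⁻⁵ × 3.5 × 702,250,000 ≈ 27,479 × g
Your rotor: r = 83 mm = 8.3 cm
27,479 = 1.118 × 10⁻⁵ × 8.3 × N²
N² = 27,479 / (9.2794 × 10⁻⁵) = 296,129,060
N ≈ √296,129,060 ≈ 17,208.4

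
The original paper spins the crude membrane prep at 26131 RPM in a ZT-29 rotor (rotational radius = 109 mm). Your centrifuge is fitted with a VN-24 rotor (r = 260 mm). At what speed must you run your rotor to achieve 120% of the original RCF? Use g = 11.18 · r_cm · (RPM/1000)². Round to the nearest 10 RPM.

≈ 18530 RPM

Original rotor: r = 109 mm = 10.9 cm
RCF_original = 11.18 × 10.9 × (26.131)² = 11.18 × 10.9 × 682.829161 ≈ 83,210.9 × g
Target RCF = 1.2 × 83,210.9 ≈ 99,853.1 × g
Your rotor: r = 260 mm = 26.0 cm
99,853.1 = 11.18 × 26 × (N/1000)²
(N/1000)² = 99,853.1 / 290.68 = 343.5155
N = 1000 × √343.5155 ≈ 18,534.2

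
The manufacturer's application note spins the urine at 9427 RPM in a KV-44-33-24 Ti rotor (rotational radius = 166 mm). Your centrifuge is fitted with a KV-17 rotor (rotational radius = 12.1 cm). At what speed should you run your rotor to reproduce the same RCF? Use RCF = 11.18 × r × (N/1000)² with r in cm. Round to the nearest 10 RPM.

11040 RPM

Original rotor: r = 166 mm = 16.6 cm
RCF_original = 11.18 × 16.6 × (9.427)² = 11.18 × 16.6 × 88.868329 ≈ 16,492.9 × g
16,492.9 = 11.18 × 12.1 × (N/1000)²
(N/1000)² = 16,492.9 / 135.278 = 121.9186
N = 1000 × √121.9186 ≈ 11,041.7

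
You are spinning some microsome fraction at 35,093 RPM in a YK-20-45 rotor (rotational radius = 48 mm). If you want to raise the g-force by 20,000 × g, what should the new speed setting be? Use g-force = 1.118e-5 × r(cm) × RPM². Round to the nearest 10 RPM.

N₂ ≈ 40050 RPM

r = 48 mm = 4.8 cm
Current RCF = 1.118 × 10⁻⁵ × 4.8 × (35093)² = 1.118 × 10⁻⁵ × 4.8 × 1,231,518,649 ≈ 66,088.2 × g
Target RCF = 66,088.2 + 20,000 = 86,088.2 × g
N² = 86,088.2 / (5.3664 × 10⁻⁵) = 1,604,207,662
N ≈ √1,604,207,662 ≈ 40,052.6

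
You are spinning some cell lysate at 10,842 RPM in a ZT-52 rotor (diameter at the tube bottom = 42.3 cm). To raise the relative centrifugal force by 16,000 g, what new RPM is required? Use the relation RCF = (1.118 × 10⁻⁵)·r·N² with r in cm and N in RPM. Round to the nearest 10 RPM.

≈ 13610 RPM

r = 42.3 / 2 = 21.15 cm
Current RCF = 1.118 × 10⁻⁵ × 21.15 × (10842)² = 1.118 × 10⁻⁵ × 21.15 × 117,548,964 ≈ 27,795.3 × g
Target RCF = 27,795.3 + 16,000 = 43,795.3 × g
N² = 43,795.3 / (23.6457 × 10⁻⁵) = 185,214,648
N ≈ √185,214,648 ≈ 13,609.4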